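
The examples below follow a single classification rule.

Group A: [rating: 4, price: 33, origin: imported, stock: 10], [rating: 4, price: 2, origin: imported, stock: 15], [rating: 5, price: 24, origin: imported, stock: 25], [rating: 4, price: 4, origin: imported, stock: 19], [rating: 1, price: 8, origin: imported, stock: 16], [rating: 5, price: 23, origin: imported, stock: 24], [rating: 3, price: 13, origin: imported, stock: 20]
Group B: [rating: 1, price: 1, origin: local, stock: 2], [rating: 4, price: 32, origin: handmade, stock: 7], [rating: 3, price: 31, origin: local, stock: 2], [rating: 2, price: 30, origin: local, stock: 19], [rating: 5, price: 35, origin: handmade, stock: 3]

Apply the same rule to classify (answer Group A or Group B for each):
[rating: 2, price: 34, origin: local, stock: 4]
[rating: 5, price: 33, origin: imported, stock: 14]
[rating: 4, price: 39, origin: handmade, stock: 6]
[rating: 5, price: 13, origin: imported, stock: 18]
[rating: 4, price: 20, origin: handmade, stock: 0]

Group B, Group A, Group B, Group A, Group B

Comparing the two groups points to one rule — origin is imported.
[rating: 2, price: 34, origin: local, stock: 4] — origin is local, hence Group B. [rating: 5, price: 33, origin: imported, stock: 14] — origin is imported, hence Group A. [rating: 4, price: 39, origin: handmade, stock: 6] — origin is handmade, hence Group B. [rating: 5, price: 13, origin: imported, stock: 18] — origin is imported, hence Group A. [rating: 4, price: 20, origin: handmade, stock: 0] — origin is handmade, hence Group B.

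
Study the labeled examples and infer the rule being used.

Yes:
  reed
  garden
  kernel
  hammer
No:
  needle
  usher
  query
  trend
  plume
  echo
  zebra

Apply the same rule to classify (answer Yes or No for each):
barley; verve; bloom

Yes, No, No

A rule that fits every label: even length AND contains 'r' — true of each 'Yes' example, false of each 'No' one.
barley → length 6, has 'r' → Yes. verve → length 5, has 'r' → No. bloom → length 5, no 'r' → No.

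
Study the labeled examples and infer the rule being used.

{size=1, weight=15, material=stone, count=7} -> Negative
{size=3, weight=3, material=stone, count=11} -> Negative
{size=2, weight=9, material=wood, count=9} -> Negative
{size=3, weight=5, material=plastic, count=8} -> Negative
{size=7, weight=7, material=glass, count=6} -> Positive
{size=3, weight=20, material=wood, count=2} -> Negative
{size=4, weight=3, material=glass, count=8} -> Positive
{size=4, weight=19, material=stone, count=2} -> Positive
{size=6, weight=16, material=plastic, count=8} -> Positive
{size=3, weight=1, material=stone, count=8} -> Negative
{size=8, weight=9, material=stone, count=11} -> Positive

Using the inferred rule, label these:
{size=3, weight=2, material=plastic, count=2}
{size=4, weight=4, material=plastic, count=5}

Negative, Positive

Every 'Positive' example satisfies: size ≥ 4. None of the 'Negative' examples do.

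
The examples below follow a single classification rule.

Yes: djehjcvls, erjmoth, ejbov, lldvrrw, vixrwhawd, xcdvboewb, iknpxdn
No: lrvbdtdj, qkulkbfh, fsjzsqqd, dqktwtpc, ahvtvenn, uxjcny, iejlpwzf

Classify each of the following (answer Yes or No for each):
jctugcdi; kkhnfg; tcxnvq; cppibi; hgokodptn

The simplest hypothesis consistent with all the labels is: odd length.
jctugcdi: length 8 — does not pass, so No.
kkhnfg: length 6 — does not pass, so No.
tcxnvq: length 6 — does not pass, so No.
cppibi: length 6 — does not pass, so No.
hgokodptn: length 9 — fits, so Yes.

No, No, No, No, Yes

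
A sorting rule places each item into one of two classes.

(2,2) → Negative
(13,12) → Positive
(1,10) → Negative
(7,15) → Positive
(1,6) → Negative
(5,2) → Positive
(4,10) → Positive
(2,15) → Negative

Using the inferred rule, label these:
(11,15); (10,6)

One predicate separates the groups cleanly: first ≥ 4.
(11,15) → first 11 → Positive. (10,6) → first 10 → Positive.

Positive, Positive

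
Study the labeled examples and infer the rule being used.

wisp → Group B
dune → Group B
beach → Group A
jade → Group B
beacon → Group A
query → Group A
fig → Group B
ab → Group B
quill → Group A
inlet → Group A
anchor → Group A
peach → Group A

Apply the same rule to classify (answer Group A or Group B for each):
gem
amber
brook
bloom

Group B, Group A, Group A, Group A

Every 'Group A' example satisfies: length ≥ 5. None of the 'Group B' examples do.
gem → length 3 → Group B.
amber → length 5 → Group A.
brook → length 5 → Group A.
bloom → length 5 → Group A.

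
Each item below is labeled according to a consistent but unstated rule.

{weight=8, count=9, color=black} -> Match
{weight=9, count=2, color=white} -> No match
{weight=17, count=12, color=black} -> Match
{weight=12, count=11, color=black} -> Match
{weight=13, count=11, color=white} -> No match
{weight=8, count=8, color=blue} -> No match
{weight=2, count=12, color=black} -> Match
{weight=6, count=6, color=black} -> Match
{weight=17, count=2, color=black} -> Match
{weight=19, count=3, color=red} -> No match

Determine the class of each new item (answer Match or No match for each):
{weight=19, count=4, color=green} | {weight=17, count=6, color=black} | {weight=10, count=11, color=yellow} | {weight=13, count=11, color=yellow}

No match, Match, No match, No match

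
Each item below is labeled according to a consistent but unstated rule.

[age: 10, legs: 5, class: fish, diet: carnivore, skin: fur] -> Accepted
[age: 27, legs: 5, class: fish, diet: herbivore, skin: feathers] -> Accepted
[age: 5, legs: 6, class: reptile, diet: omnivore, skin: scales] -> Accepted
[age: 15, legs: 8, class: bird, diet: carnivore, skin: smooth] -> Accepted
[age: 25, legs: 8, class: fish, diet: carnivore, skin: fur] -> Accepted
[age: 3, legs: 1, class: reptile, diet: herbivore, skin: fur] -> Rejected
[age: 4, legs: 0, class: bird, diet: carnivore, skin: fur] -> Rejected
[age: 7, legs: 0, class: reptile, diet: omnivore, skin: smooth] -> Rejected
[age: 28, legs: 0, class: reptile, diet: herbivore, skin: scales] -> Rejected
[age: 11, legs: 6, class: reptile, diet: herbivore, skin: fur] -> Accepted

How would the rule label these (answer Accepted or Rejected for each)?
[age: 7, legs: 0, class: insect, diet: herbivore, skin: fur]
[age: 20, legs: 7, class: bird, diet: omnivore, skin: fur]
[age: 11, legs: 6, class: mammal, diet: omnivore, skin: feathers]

Rejected, Accepted, Accepted

'Accepted' ⟺ legs ≥ 5.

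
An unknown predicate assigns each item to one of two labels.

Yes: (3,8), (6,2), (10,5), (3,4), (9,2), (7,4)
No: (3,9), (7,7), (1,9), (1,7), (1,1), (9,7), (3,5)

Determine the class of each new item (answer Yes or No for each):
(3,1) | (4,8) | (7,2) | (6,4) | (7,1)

The pattern is that an item is 'Yes' exactly when: product is even.
(3,1): 3·1 = 3 — does not fit, so No.
(4,8): 4·8 = 32 — passes, so Yes.
(7,2): 7·2 = 14 — passes, so Yes.
(6,4): 6·4 = 24 — passes, so Yes.
(7,1): 7·1 = 7 — does not fit, so No.

No, Yes, Yes, Yes, No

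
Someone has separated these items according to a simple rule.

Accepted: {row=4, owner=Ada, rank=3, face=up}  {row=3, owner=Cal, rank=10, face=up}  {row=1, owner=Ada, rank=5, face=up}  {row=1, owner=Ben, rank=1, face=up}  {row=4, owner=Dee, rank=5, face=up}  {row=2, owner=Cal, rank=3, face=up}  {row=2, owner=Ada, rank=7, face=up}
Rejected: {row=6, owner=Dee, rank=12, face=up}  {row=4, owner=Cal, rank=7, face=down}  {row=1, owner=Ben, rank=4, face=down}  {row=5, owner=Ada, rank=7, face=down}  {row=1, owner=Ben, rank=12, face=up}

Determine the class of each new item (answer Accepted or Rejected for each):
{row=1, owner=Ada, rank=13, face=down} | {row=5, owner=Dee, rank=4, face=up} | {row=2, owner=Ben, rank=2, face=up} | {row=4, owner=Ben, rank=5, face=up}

Rejected, Accepted, Accepted, Accepted

The common property of the 'Accepted' items is: face is up AND rank ≤ 10. No 'Rejected' item has it.
{row=1, owner=Ada, rank=13, face=down}: Rejected (face is down, rank = 13). {row=5, owner=Dee, rank=4, face=up}: Accepted (face is up, rank = 4). {row=2, owner=Ben, rank=2, face=up}: Accepted (face is up, rank = 2). {row=4, owner=Ben, rank=5, face=up}: Accepted (face is up, rank = 5).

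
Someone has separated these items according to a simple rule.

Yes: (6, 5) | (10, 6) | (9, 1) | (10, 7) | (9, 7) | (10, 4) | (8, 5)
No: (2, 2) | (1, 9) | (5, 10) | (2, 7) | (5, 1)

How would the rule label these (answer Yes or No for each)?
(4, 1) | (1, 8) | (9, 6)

One predicate separates the groups cleanly: first ≥ 6.
(4, 1): first 4 — lacks this property, so No. (1, 8): first 1 — lacks this property, so No. (9, 6): first 9 — matches, so Yes.

No, No, Yes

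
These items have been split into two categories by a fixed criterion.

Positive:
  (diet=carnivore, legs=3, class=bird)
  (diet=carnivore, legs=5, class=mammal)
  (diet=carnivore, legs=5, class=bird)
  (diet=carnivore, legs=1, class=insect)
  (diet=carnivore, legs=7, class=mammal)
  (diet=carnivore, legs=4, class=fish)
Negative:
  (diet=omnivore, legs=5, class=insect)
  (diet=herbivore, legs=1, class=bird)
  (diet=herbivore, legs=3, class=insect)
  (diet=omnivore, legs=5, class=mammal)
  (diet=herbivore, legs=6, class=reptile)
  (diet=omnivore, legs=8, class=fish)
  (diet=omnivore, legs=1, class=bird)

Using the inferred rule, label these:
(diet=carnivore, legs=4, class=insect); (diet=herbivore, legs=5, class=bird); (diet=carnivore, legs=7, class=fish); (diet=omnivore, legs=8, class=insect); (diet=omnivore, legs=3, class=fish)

Positive, Negative, Positive, Negative, Negative

All 'Positive' examples share one property — diet is carnivore — and every 'Negative' example lacks it.
(diet=carnivore, legs=4, class=insect) → diet is carnivore → Positive. (diet=herbivore, legs=5, class=bird) → diet is herbivore → Negative. (diet=carnivore, legs=7, class=fish) → diet is carnivore → Positive. (diet=omnivore, legs=8, class=insect) → diet is omnivore → Negative. (diet=omnivore, legs=3, class=fish) → diet is omnivore → Negative.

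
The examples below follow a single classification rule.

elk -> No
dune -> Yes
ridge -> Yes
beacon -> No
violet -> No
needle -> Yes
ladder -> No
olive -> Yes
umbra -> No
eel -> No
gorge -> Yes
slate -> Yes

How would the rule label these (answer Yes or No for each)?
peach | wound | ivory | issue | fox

No, No, No, Yes, No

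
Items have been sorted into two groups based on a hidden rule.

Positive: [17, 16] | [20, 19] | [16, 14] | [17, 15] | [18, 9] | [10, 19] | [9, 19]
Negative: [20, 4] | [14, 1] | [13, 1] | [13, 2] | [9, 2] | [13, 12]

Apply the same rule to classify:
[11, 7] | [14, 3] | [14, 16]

The pattern is that an item is 'Positive' exactly when: sum ≥ 27.

Negative, Negative, Positive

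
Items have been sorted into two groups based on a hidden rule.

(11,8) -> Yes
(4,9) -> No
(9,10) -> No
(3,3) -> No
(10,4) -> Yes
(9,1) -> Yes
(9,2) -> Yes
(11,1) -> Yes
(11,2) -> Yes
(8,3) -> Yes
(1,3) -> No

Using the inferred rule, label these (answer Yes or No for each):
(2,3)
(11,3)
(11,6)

No, Yes, Yes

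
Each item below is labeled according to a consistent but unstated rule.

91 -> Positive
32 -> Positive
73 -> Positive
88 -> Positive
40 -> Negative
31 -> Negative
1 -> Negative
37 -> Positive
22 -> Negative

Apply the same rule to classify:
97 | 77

Positive, Positive

Every 'Positive' example satisfies: digit sum ≥ 5. None of the 'Negative' examples do.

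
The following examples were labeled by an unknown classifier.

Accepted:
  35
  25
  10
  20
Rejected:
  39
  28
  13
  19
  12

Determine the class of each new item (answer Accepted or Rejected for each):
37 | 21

Rejected, Rejected

Rule: multiple of 5. This holds for each 'Accepted' example and fails for each 'Rejected' one.
37 → 37 = 5·7 + 2 → Rejected.
21 → 21 = 5·4 + 1 → Rejected.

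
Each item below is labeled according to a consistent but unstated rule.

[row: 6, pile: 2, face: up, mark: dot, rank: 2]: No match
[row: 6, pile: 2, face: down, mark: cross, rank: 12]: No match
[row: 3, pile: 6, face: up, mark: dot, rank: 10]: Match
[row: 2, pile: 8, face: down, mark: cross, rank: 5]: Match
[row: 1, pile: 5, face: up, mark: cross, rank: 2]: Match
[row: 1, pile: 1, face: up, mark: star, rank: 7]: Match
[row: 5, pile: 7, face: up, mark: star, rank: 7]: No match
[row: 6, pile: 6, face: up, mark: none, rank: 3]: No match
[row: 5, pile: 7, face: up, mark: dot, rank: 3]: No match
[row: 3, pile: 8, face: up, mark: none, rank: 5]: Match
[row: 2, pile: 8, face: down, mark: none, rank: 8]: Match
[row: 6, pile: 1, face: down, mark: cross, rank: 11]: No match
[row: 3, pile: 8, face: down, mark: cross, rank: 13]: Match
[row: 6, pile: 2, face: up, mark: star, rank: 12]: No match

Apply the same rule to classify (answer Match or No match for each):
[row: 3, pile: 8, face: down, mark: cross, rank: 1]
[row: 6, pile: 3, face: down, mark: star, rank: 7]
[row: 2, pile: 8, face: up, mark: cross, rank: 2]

One predicate separates the groups cleanly: row ≤ 3.

Match, No match, Match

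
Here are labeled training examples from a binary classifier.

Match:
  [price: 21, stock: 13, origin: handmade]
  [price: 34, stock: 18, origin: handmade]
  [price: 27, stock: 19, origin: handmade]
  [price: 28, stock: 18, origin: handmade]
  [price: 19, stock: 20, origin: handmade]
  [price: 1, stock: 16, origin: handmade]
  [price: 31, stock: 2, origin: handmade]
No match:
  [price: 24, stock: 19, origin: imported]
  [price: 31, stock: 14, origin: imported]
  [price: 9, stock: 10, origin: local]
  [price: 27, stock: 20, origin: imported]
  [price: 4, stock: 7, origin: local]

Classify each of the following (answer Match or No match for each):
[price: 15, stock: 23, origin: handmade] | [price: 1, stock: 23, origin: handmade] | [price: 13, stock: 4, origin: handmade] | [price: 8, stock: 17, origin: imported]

The classifier is using: origin is handmade.

Match, Match, Match, No match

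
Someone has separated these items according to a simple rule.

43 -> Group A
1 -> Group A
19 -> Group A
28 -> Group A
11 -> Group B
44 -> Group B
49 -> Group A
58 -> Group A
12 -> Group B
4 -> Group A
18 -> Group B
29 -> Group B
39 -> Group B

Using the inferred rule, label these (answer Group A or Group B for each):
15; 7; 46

Group B, Group A, Group A

The classifier is using: ≡ 1 (mod 3).
15: 15 mod 3 = 0, fails the rule → Group B.
7: 7 mod 3 = 1, passes → Group A.
46: 46 mod 3 = 1, passes → Group A.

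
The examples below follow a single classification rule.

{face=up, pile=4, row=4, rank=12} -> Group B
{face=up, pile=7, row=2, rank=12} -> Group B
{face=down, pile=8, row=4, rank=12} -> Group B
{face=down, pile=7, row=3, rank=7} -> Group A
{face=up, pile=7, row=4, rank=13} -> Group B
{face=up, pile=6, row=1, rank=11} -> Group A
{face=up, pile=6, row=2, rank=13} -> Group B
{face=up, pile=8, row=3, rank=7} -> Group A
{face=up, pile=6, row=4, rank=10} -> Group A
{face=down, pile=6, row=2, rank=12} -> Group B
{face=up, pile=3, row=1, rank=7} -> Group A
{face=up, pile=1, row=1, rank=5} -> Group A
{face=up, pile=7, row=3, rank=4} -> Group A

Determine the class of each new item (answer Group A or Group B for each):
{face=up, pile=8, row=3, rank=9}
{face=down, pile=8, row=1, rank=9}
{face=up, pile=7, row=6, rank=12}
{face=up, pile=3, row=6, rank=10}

Group A, Group A, Group B, Group A

A rule that fits every label: rank ≤ 11 — true of each 'Group A' example, false of each 'Group B' one.
{face=up, pile=8, row=3, rank=9} → rank = 9 → Group A.
{face=down, pile=8, row=1, rank=9} → rank = 9 → Group A.
{face=up, pile=7, row=6, rank=12} → rank = 12 → Group B.
{face=up, pile=3, row=6, rank=10} → rank = 10 → Group A.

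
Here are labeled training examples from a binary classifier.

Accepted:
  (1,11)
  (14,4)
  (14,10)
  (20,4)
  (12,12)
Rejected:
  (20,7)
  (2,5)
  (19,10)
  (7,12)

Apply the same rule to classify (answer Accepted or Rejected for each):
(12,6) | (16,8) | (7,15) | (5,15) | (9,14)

A rule that fits every label: sum is even — true of each 'Accepted' example, false of each 'Rejected' one.

Accepted, Accepted, Accepted, Accepted, Rejected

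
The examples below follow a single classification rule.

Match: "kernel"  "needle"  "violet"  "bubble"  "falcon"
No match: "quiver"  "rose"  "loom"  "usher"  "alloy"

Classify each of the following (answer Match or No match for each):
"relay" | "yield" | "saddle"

No match, No match, Match

The pattern is that an item is 'Match' exactly when: length 6 AND contains 'l'.
"relay": length 5, has 'l', lacks this property → No match. "yield": length 5, has 'l', lacks this property → No match. "saddle": length 6, has 'l', meets the rule → Match.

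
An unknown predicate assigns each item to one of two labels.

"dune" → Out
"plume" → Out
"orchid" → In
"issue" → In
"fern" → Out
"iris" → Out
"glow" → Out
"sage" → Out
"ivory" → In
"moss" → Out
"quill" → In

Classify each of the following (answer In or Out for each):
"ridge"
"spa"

A rule that fits every label: length ≥ 5 AND contains 'i' — true of each 'In' example, false of each 'Out' one.

In, Out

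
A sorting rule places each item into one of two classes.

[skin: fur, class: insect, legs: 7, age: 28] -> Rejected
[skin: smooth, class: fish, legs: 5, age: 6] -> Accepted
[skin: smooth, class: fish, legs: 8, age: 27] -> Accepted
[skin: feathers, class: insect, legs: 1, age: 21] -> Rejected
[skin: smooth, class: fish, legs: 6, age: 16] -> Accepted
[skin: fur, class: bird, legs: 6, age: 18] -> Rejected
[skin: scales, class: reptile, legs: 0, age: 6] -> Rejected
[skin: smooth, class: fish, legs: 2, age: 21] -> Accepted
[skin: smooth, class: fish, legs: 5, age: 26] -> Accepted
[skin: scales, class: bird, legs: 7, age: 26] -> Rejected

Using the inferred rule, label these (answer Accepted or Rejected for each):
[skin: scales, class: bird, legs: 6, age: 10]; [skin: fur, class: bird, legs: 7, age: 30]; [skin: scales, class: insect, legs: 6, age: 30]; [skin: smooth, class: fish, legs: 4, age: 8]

The simplest hypothesis consistent with all the labels is: class is fish.
[skin: scales, class: bird, legs: 6, age: 10] → class is bird → Rejected. [skin: fur, class: bird, legs: 7, age: 30] → class is bird → Rejected. [skin: scales, class: insect, legs: 6, age: 30] → class is insect → Rejected. [skin: smooth, class: fish, legs: 4, age: 8] → class is fish → Accepted.

Rejected, Rejected, Rejected, Accepted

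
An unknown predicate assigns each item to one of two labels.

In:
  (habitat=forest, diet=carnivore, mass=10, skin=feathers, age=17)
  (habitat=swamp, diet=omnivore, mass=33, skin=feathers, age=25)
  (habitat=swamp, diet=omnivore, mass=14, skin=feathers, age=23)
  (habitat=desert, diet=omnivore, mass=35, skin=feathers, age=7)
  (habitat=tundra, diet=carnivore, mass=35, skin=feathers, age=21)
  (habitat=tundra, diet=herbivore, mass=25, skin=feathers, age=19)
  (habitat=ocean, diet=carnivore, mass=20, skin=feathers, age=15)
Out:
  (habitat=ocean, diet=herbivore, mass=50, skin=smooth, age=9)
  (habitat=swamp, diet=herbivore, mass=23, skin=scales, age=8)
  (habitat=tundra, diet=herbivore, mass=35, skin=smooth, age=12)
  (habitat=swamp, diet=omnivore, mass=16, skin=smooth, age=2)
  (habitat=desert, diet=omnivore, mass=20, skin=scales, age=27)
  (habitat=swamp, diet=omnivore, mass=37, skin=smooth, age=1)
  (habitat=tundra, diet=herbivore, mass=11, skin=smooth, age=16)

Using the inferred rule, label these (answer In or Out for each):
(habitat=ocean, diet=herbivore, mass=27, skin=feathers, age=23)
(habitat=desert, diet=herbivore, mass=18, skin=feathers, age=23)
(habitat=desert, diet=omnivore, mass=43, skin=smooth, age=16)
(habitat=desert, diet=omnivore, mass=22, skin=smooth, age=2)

All 'In' examples share one property — skin is feathers — and every 'Out' example lacks it.

In, In, Out, Out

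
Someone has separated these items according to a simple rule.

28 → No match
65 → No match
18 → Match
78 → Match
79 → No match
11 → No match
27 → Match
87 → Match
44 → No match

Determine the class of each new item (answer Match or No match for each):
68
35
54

One predicate separates the groups cleanly: multiple of 3.
68 → 68 = 3·22 + 2 → No match.
35 → 35 = 3·11 + 2 → No match.
54 → 54 = 3·18 → Match.

No match, No match, Match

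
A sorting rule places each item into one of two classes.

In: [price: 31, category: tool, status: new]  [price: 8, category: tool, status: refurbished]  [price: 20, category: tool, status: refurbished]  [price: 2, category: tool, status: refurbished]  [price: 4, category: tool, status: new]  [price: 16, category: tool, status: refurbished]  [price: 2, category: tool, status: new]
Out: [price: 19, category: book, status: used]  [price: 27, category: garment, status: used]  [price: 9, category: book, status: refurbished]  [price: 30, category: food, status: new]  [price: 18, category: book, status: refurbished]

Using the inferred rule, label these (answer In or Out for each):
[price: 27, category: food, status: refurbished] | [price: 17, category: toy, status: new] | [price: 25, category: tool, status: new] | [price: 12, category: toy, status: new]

Out, Out, In, Out

Looking at the examples, the only property every 'In' case has and every 'Out' case lacks is: category is tool.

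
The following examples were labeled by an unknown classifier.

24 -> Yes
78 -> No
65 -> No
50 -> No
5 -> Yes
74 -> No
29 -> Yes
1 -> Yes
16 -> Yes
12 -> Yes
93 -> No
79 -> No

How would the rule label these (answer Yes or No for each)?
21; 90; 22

Yes, No, Yes

'Yes' ⟺ at most 29.
21: Yes (21 ≤ 29). 90: No (90 > 29). 22: Yes (22 ≤ 29).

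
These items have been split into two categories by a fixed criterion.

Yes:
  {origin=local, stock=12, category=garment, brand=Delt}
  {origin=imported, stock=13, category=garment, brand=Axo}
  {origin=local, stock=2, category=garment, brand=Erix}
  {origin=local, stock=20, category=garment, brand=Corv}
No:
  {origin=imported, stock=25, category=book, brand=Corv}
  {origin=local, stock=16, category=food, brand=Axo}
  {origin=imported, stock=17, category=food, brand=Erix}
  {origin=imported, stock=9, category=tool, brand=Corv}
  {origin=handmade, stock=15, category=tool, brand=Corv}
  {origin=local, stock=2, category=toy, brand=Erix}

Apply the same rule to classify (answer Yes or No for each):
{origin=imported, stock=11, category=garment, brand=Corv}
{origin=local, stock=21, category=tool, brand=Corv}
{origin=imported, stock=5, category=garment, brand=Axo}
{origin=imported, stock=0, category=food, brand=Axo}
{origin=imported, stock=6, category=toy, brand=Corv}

Every 'Yes' example satisfies: category is garment. None of the 'No' examples do.

Yes, No, Yes, No, No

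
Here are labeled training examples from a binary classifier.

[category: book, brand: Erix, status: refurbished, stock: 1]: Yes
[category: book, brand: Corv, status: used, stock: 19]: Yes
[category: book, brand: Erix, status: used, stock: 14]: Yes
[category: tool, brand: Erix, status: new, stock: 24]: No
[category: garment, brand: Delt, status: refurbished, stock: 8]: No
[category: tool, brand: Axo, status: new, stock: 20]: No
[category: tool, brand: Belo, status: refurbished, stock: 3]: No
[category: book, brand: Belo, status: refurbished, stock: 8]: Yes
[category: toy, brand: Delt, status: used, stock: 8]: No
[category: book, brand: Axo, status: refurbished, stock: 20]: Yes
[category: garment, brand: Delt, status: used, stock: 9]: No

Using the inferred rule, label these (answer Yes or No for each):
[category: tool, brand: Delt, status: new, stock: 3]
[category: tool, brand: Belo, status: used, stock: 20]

Every 'Yes' example satisfies: category is book. None of the 'No' examples do.
No: [category: tool, brand: Delt, status: new, stock: 3], since category is tool.
No: [category: tool, brand: Belo, status: used, stock: 20], since category is tool.

No, No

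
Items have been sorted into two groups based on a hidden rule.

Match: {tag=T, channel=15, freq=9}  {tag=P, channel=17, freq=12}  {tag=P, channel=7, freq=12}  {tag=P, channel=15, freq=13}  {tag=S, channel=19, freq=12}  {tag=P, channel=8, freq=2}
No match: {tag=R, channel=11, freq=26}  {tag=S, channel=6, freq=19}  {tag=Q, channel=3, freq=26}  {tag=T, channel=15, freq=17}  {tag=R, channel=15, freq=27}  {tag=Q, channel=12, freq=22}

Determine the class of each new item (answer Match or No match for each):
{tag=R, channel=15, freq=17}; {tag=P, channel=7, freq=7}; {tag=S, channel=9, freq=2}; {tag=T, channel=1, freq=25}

No match, Match, Match, No match

Rule: freq ≤ 13. This holds for each 'Match' example and fails for each 'No match' one.
{tag=R, channel=15, freq=17}: freq = 17 — does not satisfy this, so No match.
{tag=P, channel=7, freq=7}: freq = 7 — satisfies this, so Match.
{tag=S, channel=9, freq=2}: freq = 2 — satisfies this, so Match.
{tag=T, channel=1, freq=25}: freq = 25 — does not satisfy this, so No match.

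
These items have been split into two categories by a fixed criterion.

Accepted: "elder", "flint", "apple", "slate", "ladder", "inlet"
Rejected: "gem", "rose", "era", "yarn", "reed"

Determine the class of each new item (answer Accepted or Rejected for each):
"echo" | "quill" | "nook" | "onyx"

A rule that fits every label: contains 'l' — true of each 'Accepted' example, false of each 'Rejected' one.

Rejected, Accepted, Rejected, Rejected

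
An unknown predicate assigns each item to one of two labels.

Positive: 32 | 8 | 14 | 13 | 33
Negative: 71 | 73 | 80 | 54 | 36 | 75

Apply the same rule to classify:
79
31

Every 'Positive' example satisfies: at most 33. None of the 'Negative' examples do.
79: 79 > 33, fails the rule → Negative.
31: 31 ≤ 33, meets the rule → Positive.

Negative, Positive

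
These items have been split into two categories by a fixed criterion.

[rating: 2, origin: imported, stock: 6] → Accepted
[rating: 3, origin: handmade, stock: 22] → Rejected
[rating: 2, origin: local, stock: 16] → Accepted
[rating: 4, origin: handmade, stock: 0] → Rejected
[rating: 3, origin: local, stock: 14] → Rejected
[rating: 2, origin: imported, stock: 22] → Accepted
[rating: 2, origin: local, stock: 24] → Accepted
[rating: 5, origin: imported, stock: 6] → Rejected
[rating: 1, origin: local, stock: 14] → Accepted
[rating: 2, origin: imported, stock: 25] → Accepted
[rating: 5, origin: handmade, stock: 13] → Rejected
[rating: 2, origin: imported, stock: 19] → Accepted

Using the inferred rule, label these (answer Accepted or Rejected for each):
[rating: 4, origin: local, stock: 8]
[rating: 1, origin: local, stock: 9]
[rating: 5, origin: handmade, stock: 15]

Rule: rating ≤ 2. This holds for each 'Accepted' example and fails for each 'Rejected' one.
[rating: 4, origin: local, stock: 8]: rating = 4 — does not fit, so Rejected. [rating: 1, origin: local, stock: 9]: rating = 1 — has this property, so Accepted. [rating: 5, origin: handmade, stock: 15]: rating = 5 — does not fit, so Rejected.

Rejected, Accepted, Rejected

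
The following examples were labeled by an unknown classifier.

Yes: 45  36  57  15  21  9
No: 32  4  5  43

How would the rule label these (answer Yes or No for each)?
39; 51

Yes, Yes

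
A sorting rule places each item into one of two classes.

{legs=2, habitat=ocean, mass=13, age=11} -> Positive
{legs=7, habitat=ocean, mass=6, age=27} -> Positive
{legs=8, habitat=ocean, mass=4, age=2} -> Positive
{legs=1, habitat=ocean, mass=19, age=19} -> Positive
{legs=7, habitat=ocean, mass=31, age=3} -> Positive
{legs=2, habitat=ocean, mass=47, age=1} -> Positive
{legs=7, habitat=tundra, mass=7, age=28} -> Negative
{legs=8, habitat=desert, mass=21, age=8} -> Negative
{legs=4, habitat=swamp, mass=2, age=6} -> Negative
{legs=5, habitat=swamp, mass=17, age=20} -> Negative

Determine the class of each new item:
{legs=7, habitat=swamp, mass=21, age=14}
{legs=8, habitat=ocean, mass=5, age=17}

Checking candidate rules against both groups, what survives is: habitat is ocean.

Negative, Positive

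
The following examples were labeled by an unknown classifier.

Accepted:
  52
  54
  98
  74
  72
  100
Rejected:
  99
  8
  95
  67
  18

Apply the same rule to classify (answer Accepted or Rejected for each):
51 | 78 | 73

Rejected, Accepted, Rejected

The simplest hypothesis consistent with all the labels is: even AND at least 52.
51 — 51 is odd, 51 < 52, hence Rejected. 78 — 78 is even, 78 ≥ 52, hence Accepted. 73 — 73 is odd, 73 ≥ 52, hence Rejected.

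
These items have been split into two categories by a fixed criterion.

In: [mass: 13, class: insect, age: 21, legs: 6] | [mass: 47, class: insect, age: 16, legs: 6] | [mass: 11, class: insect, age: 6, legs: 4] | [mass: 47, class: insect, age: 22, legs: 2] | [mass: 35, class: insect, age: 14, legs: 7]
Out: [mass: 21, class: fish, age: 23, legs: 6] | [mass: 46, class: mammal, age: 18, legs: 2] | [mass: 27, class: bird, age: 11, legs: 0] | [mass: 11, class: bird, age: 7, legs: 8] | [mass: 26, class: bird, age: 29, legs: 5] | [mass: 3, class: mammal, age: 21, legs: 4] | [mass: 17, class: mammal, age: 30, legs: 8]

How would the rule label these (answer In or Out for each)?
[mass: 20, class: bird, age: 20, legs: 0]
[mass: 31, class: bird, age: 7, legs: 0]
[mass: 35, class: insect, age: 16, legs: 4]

Out, Out, In

Rule: class is insect. This holds for each 'In' example and fails for each 'Out' one.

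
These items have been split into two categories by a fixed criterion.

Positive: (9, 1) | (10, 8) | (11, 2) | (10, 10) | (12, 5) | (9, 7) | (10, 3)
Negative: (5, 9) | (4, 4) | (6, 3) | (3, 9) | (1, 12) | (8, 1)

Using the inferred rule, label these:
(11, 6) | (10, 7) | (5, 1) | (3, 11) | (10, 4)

The common property of the 'Positive' items is: first ≥ 9. No 'Negative' item has it.
(11, 6) — first 11, hence Positive. (10, 7) — first 10, hence Positive. (5, 1) — first 5, hence Negative. (3, 11) — first 3, hence Negative. (10, 4) — first 10, hence Positive.

Positive, Positive, Negative, Negative, Positive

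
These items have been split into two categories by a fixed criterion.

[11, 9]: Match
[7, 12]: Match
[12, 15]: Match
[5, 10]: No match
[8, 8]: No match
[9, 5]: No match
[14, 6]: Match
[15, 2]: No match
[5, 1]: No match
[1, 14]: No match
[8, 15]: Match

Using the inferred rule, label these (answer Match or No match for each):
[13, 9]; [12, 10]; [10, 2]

The distinguishing property — sum ≥ 19 — holds for all the 'Match' cases and none of the 'No match' cases.
Match: [13, 9], since 13+9 = 22.
Match: [12, 10], since 12+10 = 22.
No match: [10, 2], since 10+2 = 12.

Match, Match, No match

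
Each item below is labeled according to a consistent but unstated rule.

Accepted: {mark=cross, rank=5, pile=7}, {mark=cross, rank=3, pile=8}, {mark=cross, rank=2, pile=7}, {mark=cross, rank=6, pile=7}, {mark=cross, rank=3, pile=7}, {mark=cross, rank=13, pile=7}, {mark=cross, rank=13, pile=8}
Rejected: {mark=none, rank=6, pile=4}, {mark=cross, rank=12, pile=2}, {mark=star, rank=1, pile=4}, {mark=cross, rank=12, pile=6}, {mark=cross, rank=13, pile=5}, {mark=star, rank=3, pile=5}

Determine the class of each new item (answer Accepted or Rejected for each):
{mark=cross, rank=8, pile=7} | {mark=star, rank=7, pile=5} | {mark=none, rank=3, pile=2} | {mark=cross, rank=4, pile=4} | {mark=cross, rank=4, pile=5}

Accepted, Rejected, Rejected, Rejected, Rejected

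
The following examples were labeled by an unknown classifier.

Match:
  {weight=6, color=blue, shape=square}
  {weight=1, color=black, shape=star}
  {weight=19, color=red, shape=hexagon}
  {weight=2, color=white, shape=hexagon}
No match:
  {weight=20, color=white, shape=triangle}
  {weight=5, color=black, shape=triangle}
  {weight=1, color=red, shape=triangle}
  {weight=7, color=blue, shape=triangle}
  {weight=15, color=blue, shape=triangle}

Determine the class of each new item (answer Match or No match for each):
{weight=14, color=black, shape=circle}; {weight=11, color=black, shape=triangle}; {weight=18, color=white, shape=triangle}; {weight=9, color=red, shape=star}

Comparing the two groups points to one rule — shape is not triangle.
{weight=14, color=black, shape=circle} → shape is circle → Match. {weight=11, color=black, shape=triangle} → shape is triangle → No match. {weight=18, color=white, shape=triangle} → shape is triangle → No match. {weight=9, color=red, shape=star} → shape is star → Match.

Match, No match, No match, Match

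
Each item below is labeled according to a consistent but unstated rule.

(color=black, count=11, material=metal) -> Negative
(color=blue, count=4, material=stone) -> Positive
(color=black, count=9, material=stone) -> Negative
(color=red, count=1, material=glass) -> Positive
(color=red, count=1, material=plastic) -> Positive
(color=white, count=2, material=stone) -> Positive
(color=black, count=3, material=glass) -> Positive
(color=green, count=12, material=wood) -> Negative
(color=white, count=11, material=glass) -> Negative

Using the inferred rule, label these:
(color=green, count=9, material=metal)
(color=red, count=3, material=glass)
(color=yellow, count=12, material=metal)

Negative, Positive, Negative

All 'Positive' examples share one property — count ≤ 4 — and every 'Negative' example lacks it.
Negative: (color=green, count=9, material=metal), since count = 9.
Positive: (color=red, count=3, material=glass), since count = 3.
Negative: (color=yellow, count=12, material=metal), since count = 12.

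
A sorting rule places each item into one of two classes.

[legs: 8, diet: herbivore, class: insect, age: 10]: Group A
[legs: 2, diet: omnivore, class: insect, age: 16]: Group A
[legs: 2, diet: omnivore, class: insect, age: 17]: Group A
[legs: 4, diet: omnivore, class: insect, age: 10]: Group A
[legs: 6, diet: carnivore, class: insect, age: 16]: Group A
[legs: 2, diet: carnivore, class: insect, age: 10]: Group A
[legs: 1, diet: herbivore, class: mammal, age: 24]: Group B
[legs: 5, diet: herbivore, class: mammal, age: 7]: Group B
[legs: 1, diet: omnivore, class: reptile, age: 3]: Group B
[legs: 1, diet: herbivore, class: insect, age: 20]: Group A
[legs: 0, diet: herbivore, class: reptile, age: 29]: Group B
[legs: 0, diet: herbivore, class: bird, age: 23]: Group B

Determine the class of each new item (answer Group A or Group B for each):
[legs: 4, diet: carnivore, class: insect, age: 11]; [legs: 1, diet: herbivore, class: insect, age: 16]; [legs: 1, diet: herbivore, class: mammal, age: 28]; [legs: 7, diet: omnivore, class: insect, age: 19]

Group A, Group A, Group B, Group A

The pattern is that an item is 'Group A' exactly when: class is insect.
[legs: 4, diet: carnivore, class: insect, age: 11] → class is insect → Group A. [legs: 1, diet: herbivore, class: insect, age: 16] → class is insect → Group A. [legs: 1, diet: herbivore, class: mammal, age: 28] → class is mammal → Group B. [legs: 7, diet: omnivore, class: insect, age: 19] → class is insect → Group A.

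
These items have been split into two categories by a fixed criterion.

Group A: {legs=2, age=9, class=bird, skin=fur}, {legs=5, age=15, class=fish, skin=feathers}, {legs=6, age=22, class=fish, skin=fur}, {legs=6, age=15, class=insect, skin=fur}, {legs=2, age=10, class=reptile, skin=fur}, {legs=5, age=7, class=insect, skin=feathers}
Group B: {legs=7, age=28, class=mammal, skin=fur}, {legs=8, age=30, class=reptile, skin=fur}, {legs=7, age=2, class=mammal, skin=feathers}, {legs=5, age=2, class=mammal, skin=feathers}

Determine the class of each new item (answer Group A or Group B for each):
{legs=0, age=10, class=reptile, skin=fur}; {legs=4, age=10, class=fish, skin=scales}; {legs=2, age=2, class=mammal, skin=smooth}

Group A, Group A, Group B

A rule that fits every label: age ≥ 7 AND age ≤ 22 — true of each 'Group A' example, false of each 'Group B' one.
Group A: {legs=0, age=10, class=reptile, skin=fur}, since age = 10.
Group A: {legs=4, age=10, class=fish, skin=scales}, since age = 10.
Group B: {legs=2, age=2, class=mammal, skin=smooth}, since age = 2.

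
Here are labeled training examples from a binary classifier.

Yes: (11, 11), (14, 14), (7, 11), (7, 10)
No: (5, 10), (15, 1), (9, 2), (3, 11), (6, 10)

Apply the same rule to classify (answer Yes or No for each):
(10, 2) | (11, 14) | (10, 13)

No, Yes, Yes

The pattern is that an item is 'Yes' exactly when: sum ≥ 17.
(10, 2) → 10+2 = 12 → No.
(11, 14) → 11+14 = 25 → Yes.
(10, 13) → 10+13 = 23 → Yes.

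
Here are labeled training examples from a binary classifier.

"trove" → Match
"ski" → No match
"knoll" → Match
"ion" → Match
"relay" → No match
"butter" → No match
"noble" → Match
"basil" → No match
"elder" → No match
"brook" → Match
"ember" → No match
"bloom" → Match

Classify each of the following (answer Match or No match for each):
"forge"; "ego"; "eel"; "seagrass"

Match, Match, No match, No match

'Match' ⟺ contains 'o'.
"forge": has 'o' — satisfies this, so Match.
"ego": has 'o' — satisfies this, so Match.
"eel": no 'o' — lacks this property, so No match.
"seagrass": no 'o' — lacks this property, so No match.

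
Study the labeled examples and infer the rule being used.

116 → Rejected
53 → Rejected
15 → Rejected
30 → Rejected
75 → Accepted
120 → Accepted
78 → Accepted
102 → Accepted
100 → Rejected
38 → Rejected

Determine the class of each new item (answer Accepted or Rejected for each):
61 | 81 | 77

Rejected, Accepted, Rejected

The rule appears to be: multiple of 3 AND at least 38.
Rejected: 61, since 61 = 3·20 + 1, 61 ≥ 38. Accepted: 81, since 81 = 3·27, 81 ≥ 38. Rejected: 77, since 77 = 3·25 + 2, 77 ≥ 38.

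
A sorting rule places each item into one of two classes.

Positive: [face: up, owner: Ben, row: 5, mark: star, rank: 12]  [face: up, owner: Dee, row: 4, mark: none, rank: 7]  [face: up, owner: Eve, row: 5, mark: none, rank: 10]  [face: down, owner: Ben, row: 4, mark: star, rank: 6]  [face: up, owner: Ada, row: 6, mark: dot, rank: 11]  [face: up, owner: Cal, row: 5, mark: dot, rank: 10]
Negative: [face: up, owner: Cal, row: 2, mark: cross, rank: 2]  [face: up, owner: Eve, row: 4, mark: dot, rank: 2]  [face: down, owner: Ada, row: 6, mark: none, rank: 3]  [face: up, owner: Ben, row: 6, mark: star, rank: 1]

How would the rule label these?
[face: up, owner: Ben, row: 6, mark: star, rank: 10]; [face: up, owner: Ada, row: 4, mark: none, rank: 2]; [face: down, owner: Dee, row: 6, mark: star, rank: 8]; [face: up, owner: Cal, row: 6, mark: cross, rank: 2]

Positive, Negative, Positive, Negative

The simplest hypothesis consistent with all the labels is: rank ≥ 6.
[face: up, owner: Ben, row: 6, mark: star, rank: 10] — rank = 10, hence Positive. [face: up, owner: Ada, row: 4, mark: none, rank: 2] — rank = 2, hence Negative. [face: down, owner: Dee, row: 6, mark: star, rank: 8] — rank = 8, hence Positive. [face: up, owner: Cal, row: 6, mark: cross, rank: 2] — rank = 2, hence Negative.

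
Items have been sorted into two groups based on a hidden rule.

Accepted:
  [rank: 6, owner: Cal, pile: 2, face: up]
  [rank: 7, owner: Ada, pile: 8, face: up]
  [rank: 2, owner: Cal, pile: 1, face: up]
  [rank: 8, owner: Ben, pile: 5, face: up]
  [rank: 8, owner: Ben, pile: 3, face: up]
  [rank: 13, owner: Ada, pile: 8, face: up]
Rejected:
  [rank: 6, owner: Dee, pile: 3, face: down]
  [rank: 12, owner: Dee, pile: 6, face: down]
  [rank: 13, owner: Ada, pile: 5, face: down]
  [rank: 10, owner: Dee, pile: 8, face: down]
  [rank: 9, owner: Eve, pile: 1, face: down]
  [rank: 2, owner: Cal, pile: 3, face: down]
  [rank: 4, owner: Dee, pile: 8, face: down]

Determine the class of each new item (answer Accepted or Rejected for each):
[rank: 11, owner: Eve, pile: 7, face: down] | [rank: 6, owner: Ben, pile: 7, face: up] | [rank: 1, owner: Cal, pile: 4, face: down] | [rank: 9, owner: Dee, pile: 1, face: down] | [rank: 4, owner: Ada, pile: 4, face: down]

Rejected, Accepted, Rejected, Rejected, Rejected

Comparing the two groups points to one rule — face is up.
Rejected: [rank: 11, owner: Eve, pile: 7, face: down], since face is down. Accepted: [rank: 6, owner: Ben, pile: 7, face: up], since face is up. Rejected: [rank: 1, owner: Cal, pile: 4, face: down], since face is down. Rejected: [rank: 9, owner: Dee, pile: 1, face: down], since face is down. Rejected: [rank: 4, owner: Ada, pile: 4, face: down], since face is down.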